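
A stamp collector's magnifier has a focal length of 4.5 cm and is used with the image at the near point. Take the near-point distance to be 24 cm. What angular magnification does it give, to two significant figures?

6.3

M = 1 + D/f = 1 + 24/4.5 = 6.333.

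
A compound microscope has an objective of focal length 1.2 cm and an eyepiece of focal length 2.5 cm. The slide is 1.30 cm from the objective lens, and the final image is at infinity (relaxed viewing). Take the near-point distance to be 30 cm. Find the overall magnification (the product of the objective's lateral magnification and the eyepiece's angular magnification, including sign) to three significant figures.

-144

Objective: 1/d_i = 1/f_obj - 1/d_o = 1/1.2 - 1/1.30 = 0.06410 cm^-1, so d_i = 15.600 cm.
m_obj = -d_i/d_o = -15.600/1.30 = -12.000.
Eyepiece angular magnification (image at infinity): M_eye = D/f_e = 30/2.5 = 12.000.
Overall M = m_obj x M_eye = (-12.000)(12.000) = -144.00.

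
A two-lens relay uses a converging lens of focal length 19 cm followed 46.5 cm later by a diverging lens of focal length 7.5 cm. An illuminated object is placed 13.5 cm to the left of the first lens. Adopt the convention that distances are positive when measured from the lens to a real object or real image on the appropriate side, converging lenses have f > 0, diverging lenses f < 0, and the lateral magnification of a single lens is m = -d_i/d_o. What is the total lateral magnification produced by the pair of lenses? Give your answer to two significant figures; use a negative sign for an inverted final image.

0.26

Applying the thin-lens equation to the first lens, 1/19 = 1/13.5 + 1/d_i1, which gives d_i1 = -46.636 cm.
Its lateral magnification is m_1 = -d_i1/d_o1 = -(-46.636)/13.5 = 3.4545.
With d_i1 < 0 the first image is virtual and lies on the object side; the object distance for lens 2 is d_o2 = 46.5 - (-46.636) = 93.136 cm.
Applying the thin-lens equation again with f_2 = -7.5 cm and d_o2 = 93.136 cm gives d_i2 = -6.941 cm.
m_2 = -(-6.941)/(93.136) = 0.0745.
Total m = m_1 x m_2 = (3.4545)(0.0745) = 0.2575.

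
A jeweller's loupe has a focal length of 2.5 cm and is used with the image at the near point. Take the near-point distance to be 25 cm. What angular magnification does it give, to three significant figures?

M = 1 + D/f = 1 + 25/2.5 = 11.000.

11.0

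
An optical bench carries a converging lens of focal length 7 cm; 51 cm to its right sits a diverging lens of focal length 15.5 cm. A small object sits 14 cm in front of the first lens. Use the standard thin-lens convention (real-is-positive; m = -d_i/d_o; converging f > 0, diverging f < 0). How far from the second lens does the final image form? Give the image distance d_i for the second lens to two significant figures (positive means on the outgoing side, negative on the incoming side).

First lens: d_i1 = 1/(1/7 - 1/14) = 14.000 cm.
That image sits 37.000 cm in front of the second lens, so d_o2 = 37.000 cm.
Second lens: d_i2 = 1/(1/(-15.5) - 1/(37.000)) = -10.924 cm.

-11 cm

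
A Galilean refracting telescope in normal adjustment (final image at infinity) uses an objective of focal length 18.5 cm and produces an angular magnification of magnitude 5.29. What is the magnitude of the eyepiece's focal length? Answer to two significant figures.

|M| = f_obj/|f_eye|, so |f_eye| = f_obj/|M| = 18.5/5.29 = 3.497 cm.
(The eyepiece is diverging, so its signed focal length is -3.497 cm.)

3.5 cm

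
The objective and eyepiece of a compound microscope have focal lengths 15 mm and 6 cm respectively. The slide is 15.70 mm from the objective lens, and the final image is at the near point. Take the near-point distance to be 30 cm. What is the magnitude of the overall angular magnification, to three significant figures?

Convert to cm: f_obj = 15 mm = 1.5 cm; d_o = 15.70 mm = 1.57 cm.
Objective: 1/d_i = 1/f_obj - 1/d_o = 1/1.5 - 1/1.57 = 0.02972 cm^-1, so d_i = 33.643 cm.
m_obj = -d_i/d_o = -33.643/1.57 = -21.429.
Eyepiece angular magnification (image at near point): M_eye = 1 + D/f_e = 1 + 30/6 = 6.000.
Overall M = m_obj x M_eye = (-21.429)(6.000) = -128.57.
|M| = 128.57.

129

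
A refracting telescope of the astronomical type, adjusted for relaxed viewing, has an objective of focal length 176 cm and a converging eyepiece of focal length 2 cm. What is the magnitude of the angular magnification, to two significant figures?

88

|M| = f_obj/|f_eye| = 176/2 = 88.000.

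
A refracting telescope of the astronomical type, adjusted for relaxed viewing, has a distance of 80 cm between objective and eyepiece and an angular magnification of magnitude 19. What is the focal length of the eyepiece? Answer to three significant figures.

4.00 cm

In normal adjustment the tube length equals f_obj + f_eye and |M| = f_obj/f_eye.
So f_obj = 19 f_eye and 19 f_eye + f_eye = 80 cm, giving f_eye = 80/20 = 4.000 cm and f_obj = 76.000 cm.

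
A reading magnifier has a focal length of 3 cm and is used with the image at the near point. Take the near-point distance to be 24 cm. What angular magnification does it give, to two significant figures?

M = 1 + D/f = 1 + 24/3 = 9.000.

9.0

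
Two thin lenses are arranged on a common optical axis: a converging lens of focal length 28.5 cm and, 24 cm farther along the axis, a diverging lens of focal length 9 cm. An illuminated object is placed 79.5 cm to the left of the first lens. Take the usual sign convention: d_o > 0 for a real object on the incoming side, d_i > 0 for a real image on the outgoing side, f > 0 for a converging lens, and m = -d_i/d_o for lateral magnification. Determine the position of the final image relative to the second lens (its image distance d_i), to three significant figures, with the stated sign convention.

-16.1 cm

Lens 1: 1/d_i1 = 1/f_1 - 1/d_o1 = 1/28.5 - 1/79.5 = 0.02251 cm^-1, so d_i1 = 44.426 cm.
Since 44.426 cm > 24 cm, the first image lies past the second lens and serves as a virtual object: d_o2 = L - d_i1 = -20.426 cm.
Lens 2: 1/d_i2 = 1/f_2 - 1/d_o2 = 1/(-9) - 1/(-20.426) = -0.06216 cm^-1, so d_i2 = -16.089 cm.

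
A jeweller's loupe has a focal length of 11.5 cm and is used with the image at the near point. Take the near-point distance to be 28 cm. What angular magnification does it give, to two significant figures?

M = 1 + D/f = 1 + 28/11.5 = 3.435.

3.4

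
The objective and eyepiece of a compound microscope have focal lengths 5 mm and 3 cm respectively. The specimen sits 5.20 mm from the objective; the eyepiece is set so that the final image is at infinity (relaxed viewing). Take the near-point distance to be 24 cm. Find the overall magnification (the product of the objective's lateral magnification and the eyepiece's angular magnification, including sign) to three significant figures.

Convert to cm: f_obj = 5 mm = 0.5 cm; d_o = 5.20 mm = 0.52 cm.
Objective: 1/d_i = 1/f_obj - 1/d_o = 1/0.5 - 1/0.52 = 0.07692 cm^-1, so d_i = 13.000 cm.
m_obj = -d_i/d_o = -13.000/0.52 = -25.000.
Eyepiece angular magnification (image at infinity): M_eye = D/f_e = 24/3 = 8.000.
Overall M = m_obj x M_eye = (-25.000)(8.000) = -200.00.

-200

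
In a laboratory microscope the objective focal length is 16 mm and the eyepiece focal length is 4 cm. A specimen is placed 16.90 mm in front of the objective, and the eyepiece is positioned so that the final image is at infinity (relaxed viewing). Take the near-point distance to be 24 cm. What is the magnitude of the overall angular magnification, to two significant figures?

110

Convert to cm: f_obj = 16 mm = 1.6 cm; d_o = 16.90 mm = 1.69 cm.
Objective: 1/d_i = 1/f_obj - 1/d_o = 1/1.6 - 1/1.69 = 0.03328 cm^-1, so d_i = 30.044 cm.
m_obj = -d_i/d_o = -30.044/1.69 = -17.778.
Eyepiece angular magnification (image at infinity): M_eye = D/f_e = 24/4 = 6.000.
Overall M = m_obj x M_eye = (-17.778)(6.000) = -106.67.
|M| = 106.67.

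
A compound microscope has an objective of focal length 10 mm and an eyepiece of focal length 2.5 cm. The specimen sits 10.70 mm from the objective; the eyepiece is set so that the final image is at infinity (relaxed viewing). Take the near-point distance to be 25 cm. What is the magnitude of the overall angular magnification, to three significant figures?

143

Convert to cm: f_obj = 10 mm = 1 cm; d_o = 10.70 mm = 1.07 cm.
Objective: 1/d_i = 1/f_obj - 1/d_o = 1/1 - 1/1.07 = 0.06542 cm^-1, so d_i = 15.286 cm.
m_obj = -d_i/d_o = -15.286/1.07 = -14.286.
Eyepiece angular magnification (image at infinity): M_eye = D/f_e = 25/2.5 = 10.000.
Overall M = m_obj x M_eye = (-14.286)(10.000) = -142.86.
|M| = 142.86.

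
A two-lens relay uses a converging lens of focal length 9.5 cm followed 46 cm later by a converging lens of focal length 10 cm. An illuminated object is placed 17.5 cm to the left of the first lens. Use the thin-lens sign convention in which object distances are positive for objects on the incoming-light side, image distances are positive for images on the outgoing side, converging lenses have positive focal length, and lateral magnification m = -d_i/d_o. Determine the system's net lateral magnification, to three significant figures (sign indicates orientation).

Applying the thin-lens equation to the first lens, 1/9.5 = 1/17.5 + 1/d_i1, which gives d_i1 = 20.781 cm.
Its lateral magnification is m_1 = -d_i1/d_o1 = -(20.781)/17.5 = -1.1875.
The intermediate image is 20.781 cm to the right of lens 1, so d_o2 = L - d_i1 = 46 - 20.781 = 25.219 cm.
Applying the thin-lens equation again with f_2 = 10 cm and d_o2 = 25.219 cm gives d_i2 = 16.571 cm.
m_2 = -(16.571)/(25.219) = -0.6571.
Overall magnification: m = m_1 m_2 = 0.7803.

0.780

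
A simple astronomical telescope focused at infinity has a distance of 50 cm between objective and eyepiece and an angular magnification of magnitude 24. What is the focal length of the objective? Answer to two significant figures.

In normal adjustment the tube length equals f_obj + f_eye and |M| = f_obj/f_eye.
So f_obj = 24 f_eye and 24 f_eye + f_eye = 50 cm, giving f_eye = 50/25 = 2.000 cm and f_obj = 48.000 cm.

48 cm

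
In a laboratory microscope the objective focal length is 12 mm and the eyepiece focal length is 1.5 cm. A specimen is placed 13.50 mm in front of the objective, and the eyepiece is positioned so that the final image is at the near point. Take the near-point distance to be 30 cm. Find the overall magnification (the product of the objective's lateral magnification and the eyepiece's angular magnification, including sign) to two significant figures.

Convert to cm: f_obj = 12 mm = 1.2 cm; d_o = 13.50 mm = 1.35 cm.
Objective: 1/d_i = 1/f_obj - 1/d_o = 1/1.2 - 1/1.35 = 0.09259 cm^-1, so d_i = 10.800 cm.
m_obj = -d_i/d_o = -10.800/1.35 = -8.000.
Eyepiece angular magnification (image at near point): M_eye = 1 + D/f_e = 1 + 30/1.5 = 21.000.
Overall M = m_obj x M_eye = (-8.000)(21.000) = -168.00.

-170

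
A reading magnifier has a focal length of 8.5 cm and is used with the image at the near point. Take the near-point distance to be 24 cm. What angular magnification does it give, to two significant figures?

3.8

M = 1 + D/f = 1 + 24/8.5 = 3.824.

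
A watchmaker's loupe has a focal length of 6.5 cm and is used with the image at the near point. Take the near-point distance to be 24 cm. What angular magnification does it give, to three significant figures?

4.69

M = 1 + D/f = 1 + 24/6.5 = 4.692.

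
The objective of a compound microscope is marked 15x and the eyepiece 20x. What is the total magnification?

The overall magnification of a compound microscope is the product of the objective and eyepiece magnifications:
M = M_obj x M_eye = 15 x 20 = 300.

300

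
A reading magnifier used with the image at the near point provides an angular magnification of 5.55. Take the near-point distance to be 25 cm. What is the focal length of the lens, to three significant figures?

For the image at the near point, M = 1 + D/f.
f = D/(M - 1) = 25/(5.55 - 1) = 5.495 cm.

5.49 cm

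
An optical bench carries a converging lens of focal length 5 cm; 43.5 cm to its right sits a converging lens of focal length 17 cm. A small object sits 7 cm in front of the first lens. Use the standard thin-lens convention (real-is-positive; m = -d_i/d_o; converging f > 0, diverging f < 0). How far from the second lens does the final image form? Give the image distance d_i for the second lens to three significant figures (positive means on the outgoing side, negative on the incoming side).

49.1 cm

Applying the thin-lens equation to the first lens, 1/5 = 1/7 + 1/d_i1, which gives d_i1 = 17.500 cm.
That image sits 26.000 cm in front of the second lens, so d_o2 = 26.000 cm.
Applying the thin-lens equation again with f_2 = 17 cm and d_o2 = 26.000 cm gives d_i2 = 49.111 cm.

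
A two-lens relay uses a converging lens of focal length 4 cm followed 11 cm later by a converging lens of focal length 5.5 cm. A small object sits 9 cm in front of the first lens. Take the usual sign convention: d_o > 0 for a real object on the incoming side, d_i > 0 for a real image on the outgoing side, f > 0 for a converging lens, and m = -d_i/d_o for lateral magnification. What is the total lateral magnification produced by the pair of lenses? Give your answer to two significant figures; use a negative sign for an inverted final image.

-2.6

First lens: d_i1 = 1/(1/4 - 1/9) = 7.200 cm.
m_1 = -(7.200)/9 = -0.8000.
That image sits 3.800 cm in front of the second lens, so d_o2 = 3.800 cm.
Second lens: d_i2 = 1/(1/5.5 - 1/(3.800)) = -12.294 cm.
m_2 = -(-12.294)/(3.800) = 3.2353.
Total m = m_1 x m_2 = (-0.8000)(3.2353) = -2.5882.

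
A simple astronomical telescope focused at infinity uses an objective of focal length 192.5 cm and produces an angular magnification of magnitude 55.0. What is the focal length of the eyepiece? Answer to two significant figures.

3.5 cm

|M| = f_obj/f_eye, so f_eye = f_obj/|M| = 192.5/55.0 = 3.500 cm.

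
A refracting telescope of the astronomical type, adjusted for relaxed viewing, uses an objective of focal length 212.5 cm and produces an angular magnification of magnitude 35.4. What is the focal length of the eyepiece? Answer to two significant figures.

|M| = f_obj/f_eye, so f_eye = f_obj/|M| = 212.5/35.4 = 6.003 cm.

6.0 cm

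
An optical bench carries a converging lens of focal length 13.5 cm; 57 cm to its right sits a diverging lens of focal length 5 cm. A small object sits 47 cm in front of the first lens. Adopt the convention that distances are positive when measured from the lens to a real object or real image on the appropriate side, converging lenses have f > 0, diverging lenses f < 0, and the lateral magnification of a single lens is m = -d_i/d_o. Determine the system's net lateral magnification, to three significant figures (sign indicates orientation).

-0.0468

First lens: d_i1 = 1/(1/13.5 - 1/47) = 18.940 cm.
m_1 = -(18.940)/47 = -0.4030.
Object distance for lens 2: d_o2 = 57 - 18.940 = 38.060 cm.
Second lens: d_i2 = 1/(1/(-5) - 1/(38.060)) = -4.419 cm.
m_2 = -(-4.419)/(38.060) = 0.1161.
The system's lateral magnification is m_1 m_2 = (-0.4030)(0.1161) = -0.0468.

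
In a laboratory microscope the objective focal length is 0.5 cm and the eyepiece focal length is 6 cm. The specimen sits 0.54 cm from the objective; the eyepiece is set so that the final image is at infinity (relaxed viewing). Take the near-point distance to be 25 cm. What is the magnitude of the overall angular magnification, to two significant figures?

52

Objective: 1/d_i = 1/f_obj - 1/d_o = 1/0.5 - 1/0.54 = 0.14815 cm^-1, so d_i = 6.750 cm.
m_obj = -d_i/d_o = -6.750/0.54 = -12.500.
Eyepiece angular magnification (image at infinity): M_eye = D/f_e = 25/6 = 4.167.
Overall M = m_obj x M_eye = (-12.500)(4.167) = -52.08.
|M| = 52.08.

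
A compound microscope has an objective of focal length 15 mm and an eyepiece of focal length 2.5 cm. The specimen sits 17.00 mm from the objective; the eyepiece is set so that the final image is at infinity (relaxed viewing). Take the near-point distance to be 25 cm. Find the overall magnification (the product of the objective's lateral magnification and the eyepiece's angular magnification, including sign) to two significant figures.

Convert to cm: f_obj = 15 mm = 1.5 cm; d_o = 17.00 mm = 1.70 cm.
Objective: 1/d_i = 1/f_obj - 1/d_o = 1/1.5 - 1/1.70 = 0.07843 cm^-1, so d_i = 12.750 cm.
m_obj = -d_i/d_o = -12.750/1.70 = -7.500.
Eyepiece angular magnification (image at infinity): M_eye = D/f_e = 25/2.5 = 10.000.
Overall M = m_obj x M_eye = (-7.500)(10.000) = -75.00.

-75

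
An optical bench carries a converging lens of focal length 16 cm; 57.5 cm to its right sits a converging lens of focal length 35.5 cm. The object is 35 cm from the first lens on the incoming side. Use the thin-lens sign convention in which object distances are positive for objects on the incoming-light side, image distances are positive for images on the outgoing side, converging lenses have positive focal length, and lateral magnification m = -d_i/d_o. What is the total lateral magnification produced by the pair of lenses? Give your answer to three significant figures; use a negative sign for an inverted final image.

Lens 1: 1/d_i1 = 1/f_1 - 1/d_o1 = 1/16 - 1/35 = 0.03393 cm^-1, so d_i1 = 29.474 cm.
m_1 = -(29.474)/35 = -0.8421.
Object distance for lens 2: d_o2 = 57.5 - 29.474 = 28.026 cm.
Lens 2: 1/d_i2 = 1/f_2 - 1/d_o2 = 1/35.5 - 1/(28.026) = -0.00751 cm^-1, so d_i2 = -133.125 cm.
m_2 = -(-133.125)/(28.026) = 4.7500.
Overall magnification: m = m_1 m_2 = -4.0000.

-4.00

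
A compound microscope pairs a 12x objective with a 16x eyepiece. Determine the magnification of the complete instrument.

The overall magnification of a compound microscope is the product of the objective and eyepiece magnifications:
M = M_obj x M_eye = 12 x 16 = 192.

192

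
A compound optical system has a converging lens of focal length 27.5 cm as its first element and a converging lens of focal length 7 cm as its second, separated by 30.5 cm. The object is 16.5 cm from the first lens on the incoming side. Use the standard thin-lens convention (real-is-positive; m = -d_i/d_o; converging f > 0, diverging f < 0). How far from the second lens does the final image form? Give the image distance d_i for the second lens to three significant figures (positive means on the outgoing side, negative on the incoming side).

7.76 cm

Applying the thin-lens equation to the first lens, 1/27.5 = 1/16.5 + 1/d_i1, which gives d_i1 = -41.250 cm.
The intermediate image is virtual, 41.250 cm to the left of lens 1, so d_o2 = L - d_i1 = 30.5 - (-41.250) = 71.750 cm.
Applying the thin-lens equation again with f_2 = 7 cm and d_o2 = 71.750 cm gives d_i2 = 7.757 cm.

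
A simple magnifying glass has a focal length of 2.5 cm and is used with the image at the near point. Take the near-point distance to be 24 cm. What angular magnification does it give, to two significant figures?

11

M = 1 + D/f = 1 + 24/2.5 = 10.600.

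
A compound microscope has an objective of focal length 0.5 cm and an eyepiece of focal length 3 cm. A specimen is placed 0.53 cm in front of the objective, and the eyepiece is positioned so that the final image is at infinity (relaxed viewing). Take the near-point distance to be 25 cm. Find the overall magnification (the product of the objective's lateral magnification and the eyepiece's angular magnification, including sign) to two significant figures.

Objective: 1/d_i = 1/f_obj - 1/d_o = 1/0.5 - 1/0.53 = 0.11321 cm^-1, so d_i = 8.833 cm.
m_obj = -d_i/d_o = -8.833/0.53 = -16.667.
Eyepiece angular magnification (image at infinity): M_eye = D/f_e = 25/3 = 8.333.
Overall M = m_obj x M_eye = (-16.667)(8.333) = -138.89.

-140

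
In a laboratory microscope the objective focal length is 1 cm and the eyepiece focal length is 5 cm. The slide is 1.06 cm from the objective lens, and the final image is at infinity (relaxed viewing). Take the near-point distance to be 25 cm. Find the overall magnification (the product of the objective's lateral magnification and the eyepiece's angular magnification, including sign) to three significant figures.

-83.3

Objective: 1/d_i = 1/f_obj - 1/d_o = 1/1 - 1/1.06 = 0.05660 cm^-1, so d_i = 17.667 cm.
m_obj = -d_i/d_o = -17.667/1.06 = -16.667.
Eyepiece angular magnification (image at infinity): M_eye = D/f_e = 25/5 = 5.000.
Overall M = m_obj x M_eye = (-16.667)(5.000) = -83.33.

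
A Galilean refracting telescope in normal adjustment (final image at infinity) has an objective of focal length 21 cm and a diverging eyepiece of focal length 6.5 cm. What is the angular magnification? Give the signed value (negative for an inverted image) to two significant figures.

M = -f_obj/f_eye = -21/(-6.5) = 3.231.

3.2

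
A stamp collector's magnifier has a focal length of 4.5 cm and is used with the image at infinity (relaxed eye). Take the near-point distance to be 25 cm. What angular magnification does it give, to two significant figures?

5.6

M = D/f = 25/4.5 = 5.556.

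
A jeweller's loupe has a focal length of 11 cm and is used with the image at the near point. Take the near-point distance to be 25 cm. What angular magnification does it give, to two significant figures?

3.3

M = 1 + D/f = 1 + 25/11 = 3.273.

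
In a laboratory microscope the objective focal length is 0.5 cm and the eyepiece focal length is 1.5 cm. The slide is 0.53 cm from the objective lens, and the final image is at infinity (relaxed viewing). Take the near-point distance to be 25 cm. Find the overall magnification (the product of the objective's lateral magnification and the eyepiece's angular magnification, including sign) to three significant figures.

Objective: 1/d_i = 1/f_obj - 1/d_o = 1/0.5 - 1/0.53 = 0.11321 cm^-1, so d_i = 8.833 cm.
m_obj = -d_i/d_o = -8.833/0.53 = -16.667.
Eyepiece angular magnification (image at infinity): M_eye = D/f_e = 25/1.5 = 16.667.
Overall M = m_obj x M_eye = (-16.667)(16.667) = -277.78.

-278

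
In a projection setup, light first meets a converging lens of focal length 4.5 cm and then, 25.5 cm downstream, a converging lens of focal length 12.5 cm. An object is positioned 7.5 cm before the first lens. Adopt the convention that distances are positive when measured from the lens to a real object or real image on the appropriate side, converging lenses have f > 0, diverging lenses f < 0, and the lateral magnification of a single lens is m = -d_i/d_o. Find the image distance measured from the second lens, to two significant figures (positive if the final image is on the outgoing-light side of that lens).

100 cm

First lens: d_i1 = 1/(1/4.5 - 1/7.5) = 11.250 cm.
That image sits 14.250 cm in front of the second lens, so d_o2 = 14.250 cm.
Second lens: d_i2 = 1/(1/12.5 - 1/(14.250)) = 101.786 cm.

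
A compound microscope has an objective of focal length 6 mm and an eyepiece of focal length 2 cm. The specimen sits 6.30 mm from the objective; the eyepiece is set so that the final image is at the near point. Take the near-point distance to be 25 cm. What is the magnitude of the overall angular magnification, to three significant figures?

Convert to cm: f_obj = 6 mm = 0.6 cm; d_o = 6.30 mm = 0.63 cm.
Objective: 1/d_i = 1/f_obj - 1/d_o = 1/0.6 - 1/0.63 = 0.07937 cm^-1, so d_i = 12.600 cm.
m_obj = -d_i/d_o = -12.600/0.63 = -20.000.
Eyepiece angular magnification (image at near point): M_eye = 1 + D/f_e = 1 + 25/2 = 13.500.
Overall M = m_obj x M_eye = (-20.000)(13.500) = -270.00.
|M| = 270.00.

270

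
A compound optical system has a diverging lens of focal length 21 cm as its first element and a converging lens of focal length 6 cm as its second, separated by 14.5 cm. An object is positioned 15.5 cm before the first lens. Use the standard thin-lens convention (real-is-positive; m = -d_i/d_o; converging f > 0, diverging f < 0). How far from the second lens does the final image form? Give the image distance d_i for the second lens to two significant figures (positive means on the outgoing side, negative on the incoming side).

8.1 cm

Lens 1: 1/d_i1 = 1/f_1 - 1/d_o1 = 1/(-21) - 1/15.5 = -0.11214 cm^-1, so d_i1 = -8.918 cm.
The intermediate image is virtual, 8.918 cm to the left of lens 1, so d_o2 = L - d_i1 = 14.5 - (-8.918) = 23.418 cm.
Lens 2: 1/d_i2 = 1/f_2 - 1/d_o2 = 1/6 - 1/(23.418) = 0.12396 cm^-1, so d_i2 = 8.067 cm.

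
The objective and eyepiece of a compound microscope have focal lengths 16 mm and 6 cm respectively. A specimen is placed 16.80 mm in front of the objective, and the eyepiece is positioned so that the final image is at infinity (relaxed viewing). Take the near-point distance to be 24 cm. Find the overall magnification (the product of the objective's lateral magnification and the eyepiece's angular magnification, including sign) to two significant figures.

Convert to cm: f_obj = 16 mm = 1.6 cm; d_o = 16.80 mm = 1.68 cm.
Objective: 1/d_i = 1/f_obj - 1/d_o = 1/1.6 - 1/1.68 = 0.02976 cm^-1, so d_i = 33.600 cm.
m_obj = -d_i/d_o = -33.600/1.68 = -20.000.
Eyepiece angular magnification (image at infinity): M_eye = D/f_e = 24/6 = 4.000.
Overall M = m_obj x M_eye = (-20.000)(4.000) = -80.00.

-80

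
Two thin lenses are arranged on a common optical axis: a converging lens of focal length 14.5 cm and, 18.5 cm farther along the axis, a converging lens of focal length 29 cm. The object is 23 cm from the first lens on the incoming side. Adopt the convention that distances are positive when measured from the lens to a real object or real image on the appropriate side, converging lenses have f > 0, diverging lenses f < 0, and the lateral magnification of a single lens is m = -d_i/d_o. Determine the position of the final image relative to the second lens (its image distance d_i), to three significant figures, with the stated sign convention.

Applying the thin-lens equation to the first lens, 1/14.5 = 1/23 + 1/d_i1, which gives d_i1 = 39.235 cm.
Since 39.235 cm > 18.5 cm, the first image lies past the second lens and serves as a virtual object: d_o2 = L - d_i1 = -20.735 cm.
Applying the thin-lens equation again with f_2 = 29 cm and d_o2 = -20.735 cm gives d_i2 = 12.090 cm.

12.1 cm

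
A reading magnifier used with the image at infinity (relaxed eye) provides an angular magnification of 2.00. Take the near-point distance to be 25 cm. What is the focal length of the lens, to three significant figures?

12.5 cm

For the image at infinity, M = D/f.
f = D/M = 25/2.0 = 12.500 cm.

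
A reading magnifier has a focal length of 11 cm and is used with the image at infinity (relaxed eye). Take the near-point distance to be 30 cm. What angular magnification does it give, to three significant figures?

2.73

M = D/f = 30/11 = 2.727.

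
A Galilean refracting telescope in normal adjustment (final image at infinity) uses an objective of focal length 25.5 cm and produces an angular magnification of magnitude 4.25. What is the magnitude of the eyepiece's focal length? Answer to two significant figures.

6.0 cm

|M| = f_obj/|f_eye|, so |f_eye| = f_obj/|M| = 25.5/4.25 = 6.000 cm.
(The eyepiece is diverging, so its signed focal length is -6.000 cm.)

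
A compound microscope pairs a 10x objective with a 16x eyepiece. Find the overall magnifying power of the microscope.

160

The overall magnification of a compound microscope is the product of the objective and eyepiece magnifications:
M = M_obj x M_eye = 10 x 16 = 160.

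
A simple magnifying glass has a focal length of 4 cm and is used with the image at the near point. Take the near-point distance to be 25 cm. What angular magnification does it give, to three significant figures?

7.25

M = 1 + D/f = 1 + 25/4 = 7.250.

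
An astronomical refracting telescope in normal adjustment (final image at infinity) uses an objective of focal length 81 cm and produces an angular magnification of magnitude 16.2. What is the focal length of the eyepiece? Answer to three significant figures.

|M| = f_obj/f_eye, so f_eye = f_obj/|M| = 81/16.2 = 5.000 cm.

5.00 cm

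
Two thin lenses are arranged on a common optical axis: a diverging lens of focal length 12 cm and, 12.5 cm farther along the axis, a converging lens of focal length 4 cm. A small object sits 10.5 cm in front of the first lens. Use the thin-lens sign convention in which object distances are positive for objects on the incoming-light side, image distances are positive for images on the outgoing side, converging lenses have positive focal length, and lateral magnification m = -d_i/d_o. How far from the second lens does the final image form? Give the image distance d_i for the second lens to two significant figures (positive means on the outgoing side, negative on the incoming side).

5.1 cm

First lens: d_i1 = 1/(1/(-12) - 1/10.5) = -5.600 cm.
The intermediate image is virtual, 5.600 cm to the left of lens 1, so d_o2 = L - d_i1 = 12.5 - (-5.600) = 18.100 cm.
Second lens: d_i2 = 1/(1/4 - 1/(18.100)) = 5.135 cm.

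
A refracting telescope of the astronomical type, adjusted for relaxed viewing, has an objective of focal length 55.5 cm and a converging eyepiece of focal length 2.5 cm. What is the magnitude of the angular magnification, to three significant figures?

|M| = f_obj/|f_eye| = 55.5/2.5 = 22.200.

22.2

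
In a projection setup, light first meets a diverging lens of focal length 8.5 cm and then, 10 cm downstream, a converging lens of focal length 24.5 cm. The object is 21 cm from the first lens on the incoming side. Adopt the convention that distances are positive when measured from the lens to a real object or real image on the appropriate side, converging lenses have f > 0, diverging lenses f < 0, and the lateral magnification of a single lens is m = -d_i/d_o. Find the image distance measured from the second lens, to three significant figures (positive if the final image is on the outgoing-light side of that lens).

First lens: d_i1 = 1/(1/(-8.5) - 1/21) = -6.051 cm.
With d_i1 < 0 the first image is virtual and lies on the object side; the object distance for lens 2 is d_o2 = 10 - (-6.051) = 16.051 cm.
Second lens: d_i2 = 1/(1/24.5 - 1/(16.051)) = -46.543 cm.

-46.5 cm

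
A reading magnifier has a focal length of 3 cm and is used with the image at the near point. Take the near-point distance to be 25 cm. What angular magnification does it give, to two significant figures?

9.3

M = 1 + D/f = 1 + 25/3 = 9.333.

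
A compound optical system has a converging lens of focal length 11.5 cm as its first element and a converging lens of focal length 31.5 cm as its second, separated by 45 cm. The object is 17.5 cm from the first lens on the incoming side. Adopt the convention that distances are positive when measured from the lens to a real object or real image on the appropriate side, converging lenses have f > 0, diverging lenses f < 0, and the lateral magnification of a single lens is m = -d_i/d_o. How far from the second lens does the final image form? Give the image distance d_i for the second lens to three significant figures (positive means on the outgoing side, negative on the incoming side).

-18.0 cm

Applying the thin-lens equation to the first lens, 1/11.5 = 1/17.5 + 1/d_i1, which gives d_i1 = 33.542 cm.
The intermediate image is 33.542 cm to the right of lens 1, so d_o2 = L - d_i1 = 45 - 33.542 = 11.458 cm.
Applying the thin-lens equation again with f_2 = 31.5 cm and d_o2 = 11.458 cm gives d_i2 = -18.009 cm.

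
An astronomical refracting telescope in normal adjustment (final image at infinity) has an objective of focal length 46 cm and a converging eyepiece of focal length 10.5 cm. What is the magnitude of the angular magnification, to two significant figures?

4.4

|M| = f_obj/|f_eye| = 46/10.5 = 4.381.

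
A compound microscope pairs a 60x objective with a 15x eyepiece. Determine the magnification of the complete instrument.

900

The overall magnification of a compound microscope is the product of the objective and eyepiece magnifications:
M = M_obj x M_eye = 60 x 15 = 900.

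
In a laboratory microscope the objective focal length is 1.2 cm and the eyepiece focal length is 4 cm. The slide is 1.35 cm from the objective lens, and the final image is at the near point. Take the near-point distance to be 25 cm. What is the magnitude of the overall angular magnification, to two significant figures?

Objective: 1/d_i = 1/f_obj - 1/d_o = 1/1.2 - 1/1.35 = 0.09259 cm^-1, so d_i = 10.800 cm.
m_obj = -d_i/d_o = -10.800/1.35 = -8.000.
Eyepiece angular magnification (image at near point): M_eye = 1 + D/f_e = 1 + 25/4 = 7.250.
Overall M = m_obj x M_eye = (-8.000)(7.250) = -58.00.
|M| = 58.00.

58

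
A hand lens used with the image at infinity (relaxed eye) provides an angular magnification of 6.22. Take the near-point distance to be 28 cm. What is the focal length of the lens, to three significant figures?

4.50 cm

For the image at infinity, M = D/f.
f = D/M = 28/6.22 = 4.502 cm.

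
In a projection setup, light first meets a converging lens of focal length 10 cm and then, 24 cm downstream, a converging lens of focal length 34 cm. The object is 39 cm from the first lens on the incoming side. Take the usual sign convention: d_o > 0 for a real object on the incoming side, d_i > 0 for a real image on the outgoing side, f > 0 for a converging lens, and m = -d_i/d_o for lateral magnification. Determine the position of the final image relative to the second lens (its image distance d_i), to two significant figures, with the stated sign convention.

First lens: d_i1 = 1/(1/10 - 1/39) = 13.448 cm.
Object distance for lens 2: d_o2 = 24 - 13.448 = 10.552 cm.
Second lens: d_i2 = 1/(1/34 - 1/(10.552)) = -15.300 cm.

-15 cm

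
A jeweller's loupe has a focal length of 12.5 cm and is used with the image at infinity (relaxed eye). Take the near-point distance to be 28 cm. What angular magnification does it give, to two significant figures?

M = D/f = 28/12.5 = 2.240.

2.2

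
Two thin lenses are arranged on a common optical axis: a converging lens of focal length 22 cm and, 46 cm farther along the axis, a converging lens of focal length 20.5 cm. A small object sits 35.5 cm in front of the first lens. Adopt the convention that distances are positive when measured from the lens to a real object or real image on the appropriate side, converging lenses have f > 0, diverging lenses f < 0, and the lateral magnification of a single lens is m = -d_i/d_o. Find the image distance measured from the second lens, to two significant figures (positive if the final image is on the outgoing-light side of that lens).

7.5 cm

First lens: d_i1 = 1/(1/22 - 1/35.5) = 57.852 cm.
Since 57.852 cm > 46 cm, the first image lies past the second lens and serves as a virtual object: d_o2 = L - d_i1 = -11.852 cm.
Second lens: d_i2 = 1/(1/20.5 - 1/(-11.852)) = 7.510 cm.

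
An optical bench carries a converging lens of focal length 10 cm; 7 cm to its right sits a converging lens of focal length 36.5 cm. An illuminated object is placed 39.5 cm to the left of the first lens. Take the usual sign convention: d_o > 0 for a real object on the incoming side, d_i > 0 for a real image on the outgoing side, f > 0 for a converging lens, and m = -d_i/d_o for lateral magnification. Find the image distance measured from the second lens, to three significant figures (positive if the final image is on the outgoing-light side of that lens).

First lens: d_i1 = 1/(1/10 - 1/39.5) = 13.390 cm.
This image would form 13.390 cm past lens 1, i.e. 6.390 cm beyond lens 2, so it is a virtual object for lens 2: d_o2 = 7 - 13.390 = -6.390 cm.
Second lens: d_i2 = 1/(1/36.5 - 1/(-6.390)) = 5.438 cm.

5.44 cm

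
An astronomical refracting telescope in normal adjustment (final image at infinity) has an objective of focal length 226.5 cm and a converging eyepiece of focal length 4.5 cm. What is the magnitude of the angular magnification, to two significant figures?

50

|M| = f_obj/|f_eye| = 226.5/4.5 = 50.333.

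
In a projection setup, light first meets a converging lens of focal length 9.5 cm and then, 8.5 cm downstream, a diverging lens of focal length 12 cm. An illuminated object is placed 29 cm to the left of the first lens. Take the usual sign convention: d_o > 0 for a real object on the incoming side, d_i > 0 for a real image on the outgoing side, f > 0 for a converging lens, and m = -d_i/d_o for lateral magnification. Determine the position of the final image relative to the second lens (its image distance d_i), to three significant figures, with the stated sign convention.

10.6 cm

Applying the thin-lens equation to the first lens, 1/9.5 = 1/29 + 1/d_i1, which gives d_i1 = 14.128 cm.
This image would form 14.128 cm past lens 1, i.e. 5.628 cm beyond lens 2, so it is a virtual object for lens 2: d_o2 = 8.5 - 14.128 = -5.628 cm.
Applying the thin-lens equation again with f_2 = -12 cm and d_o2 = -5.628 cm gives d_i2 = 10.600 cm.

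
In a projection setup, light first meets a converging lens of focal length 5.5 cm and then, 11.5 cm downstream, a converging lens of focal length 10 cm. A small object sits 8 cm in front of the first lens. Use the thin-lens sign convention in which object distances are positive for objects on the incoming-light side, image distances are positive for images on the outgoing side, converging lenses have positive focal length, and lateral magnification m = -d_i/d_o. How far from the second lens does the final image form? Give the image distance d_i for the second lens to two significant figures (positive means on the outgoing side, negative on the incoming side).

3.8 cm

Applying the thin-lens equation to the first lens, 1/5.5 = 1/8 + 1/d_i1, which gives d_i1 = 17.600 cm.
Since 17.600 cm > 11.5 cm, the first image lies past the second lens and serves as a virtual object: d_o2 = L - d_i1 = -6.100 cm.
Applying the thin-lens equation again with f_2 = 10 cm and d_o2 = -6.100 cm gives d_i2 = 3.789 cm.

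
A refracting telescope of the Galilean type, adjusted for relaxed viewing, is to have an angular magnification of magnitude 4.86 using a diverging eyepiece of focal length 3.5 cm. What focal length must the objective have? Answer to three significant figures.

|M| = f_obj/|f_eye|, so f_obj = |M| x |f_eye| = 4.86 x 3.5 = 17.010 cm.

17.0 cm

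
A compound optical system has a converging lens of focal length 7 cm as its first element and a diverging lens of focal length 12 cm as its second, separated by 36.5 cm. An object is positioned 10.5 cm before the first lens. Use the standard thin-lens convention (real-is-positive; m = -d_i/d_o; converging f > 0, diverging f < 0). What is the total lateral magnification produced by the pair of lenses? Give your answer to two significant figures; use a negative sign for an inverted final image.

First lens: d_i1 = 1/(1/7 - 1/10.5) = 21.000 cm.
m_1 = -(21.000)/10.5 = -2.0000.
Object distance for lens 2: d_o2 = 36.5 - 21.000 = 15.500 cm.
Second lens: d_i2 = 1/(1/(-12) - 1/(15.500)) = -6.764 cm.
m_2 = -(-6.764)/(15.500) = 0.4364.
Overall magnification: m = m_1 m_2 = -0.8727.

-0.87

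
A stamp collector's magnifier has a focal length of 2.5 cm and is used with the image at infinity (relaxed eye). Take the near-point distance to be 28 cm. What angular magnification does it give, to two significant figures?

M = D/f = 28/2.5 = 11.200.

11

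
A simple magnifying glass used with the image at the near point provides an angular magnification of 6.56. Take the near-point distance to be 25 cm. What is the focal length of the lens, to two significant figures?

For the image at the near point, M = 1 + D/f.
f = D/(M - 1) = 25/(6.56 - 1) = 4.496 cm.

4.5 cm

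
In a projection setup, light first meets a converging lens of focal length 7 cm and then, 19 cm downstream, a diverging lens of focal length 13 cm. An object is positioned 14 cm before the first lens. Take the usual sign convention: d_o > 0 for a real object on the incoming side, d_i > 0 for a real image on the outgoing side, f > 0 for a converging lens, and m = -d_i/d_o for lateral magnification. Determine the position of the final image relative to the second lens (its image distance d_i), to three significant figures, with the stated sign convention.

Lens 1: 1/d_i1 = 1/f_1 - 1/d_o1 = 1/7 - 1/14 = 0.07143 cm^-1, so d_i1 = 14.000 cm.
That image sits 5.000 cm in front of the second lens, so d_o2 = 5.000 cm.
Lens 2: 1/d_i2 = 1/f_2 - 1/d_o2 = 1/(-13) - 1/(5.000) = -0.27692 cm^-1, so d_i2 = -3.611 cm.

-3.61 cm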